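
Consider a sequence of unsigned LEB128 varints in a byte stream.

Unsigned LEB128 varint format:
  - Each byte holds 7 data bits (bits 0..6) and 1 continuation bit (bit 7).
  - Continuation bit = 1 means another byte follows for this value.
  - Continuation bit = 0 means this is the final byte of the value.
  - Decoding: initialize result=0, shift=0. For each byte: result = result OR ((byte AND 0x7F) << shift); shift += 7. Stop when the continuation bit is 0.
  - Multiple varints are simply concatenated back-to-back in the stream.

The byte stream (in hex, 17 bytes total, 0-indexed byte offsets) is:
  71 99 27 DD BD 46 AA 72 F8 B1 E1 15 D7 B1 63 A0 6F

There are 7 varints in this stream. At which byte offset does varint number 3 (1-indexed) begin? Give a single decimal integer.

Answer: 3

Derivation:
  byte[0]=0x71 cont=0 payload=0x71=113: acc |= 113<<0 -> acc=113 shift=7 [end]
Varint 1: bytes[0:1] = 71 -> value 113 (1 byte(s))
  byte[1]=0x99 cont=1 payload=0x19=25: acc |= 25<<0 -> acc=25 shift=7
  byte[2]=0x27 cont=0 payload=0x27=39: acc |= 39<<7 -> acc=5017 shift=14 [end]
Varint 2: bytes[1:3] = 99 27 -> value 5017 (2 byte(s))
  byte[3]=0xDD cont=1 payload=0x5D=93: acc |= 93<<0 -> acc=93 shift=7
  byte[4]=0xBD cont=1 payload=0x3D=61: acc |= 61<<7 -> acc=7901 shift=14
  byte[5]=0x46 cont=0 payload=0x46=70: acc |= 70<<14 -> acc=1154781 shift=21 [end]
Varint 3: bytes[3:6] = DD BD 46 -> value 1154781 (3 byte(s))
  byte[6]=0xAA cont=1 payload=0x2A=42: acc |= 42<<0 -> acc=42 shift=7
  byte[7]=0x72 cont=0 payload=0x72=114: acc |= 114<<7 -> acc=14634 shift=14 [end]
Varint 4: bytes[6:8] = AA 72 -> value 14634 (2 byte(s))
  byte[8]=0xF8 cont=1 payload=0x78=120: acc |= 120<<0 -> acc=120 shift=7
  byte[9]=0xB1 cont=1 payload=0x31=49: acc |= 49<<7 -> acc=6392 shift=14
  byte[10]=0xE1 cont=1 payload=0x61=97: acc |= 97<<14 -> acc=1595640 shift=21
  byte[11]=0x15 cont=0 payload=0x15=21: acc |= 21<<21 -> acc=45635832 shift=28 [end]
Varint 5: bytes[8:12] = F8 B1 E1 15 -> value 45635832 (4 byte(s))
  byte[12]=0xD7 cont=1 payload=0x57=87: acc |= 87<<0 -> acc=87 shift=7
  byte[13]=0xB1 cont=1 payload=0x31=49: acc |= 49<<7 -> acc=6359 shift=14
  byte[14]=0x63 cont=0 payload=0x63=99: acc |= 99<<14 -> acc=1628375 shift=21 [end]
Varint 6: bytes[12:15] = D7 B1 63 -> value 1628375 (3 byte(s))
  byte[15]=0xA0 cont=1 payload=0x20=32: acc |= 32<<0 -> acc=32 shift=7
  byte[16]=0x6F cont=0 payload=0x6F=111: acc |= 111<<7 -> acc=14240 shift=14 [end]
Varint 7: bytes[15:17] = A0 6F -> value 14240 (2 byte(s))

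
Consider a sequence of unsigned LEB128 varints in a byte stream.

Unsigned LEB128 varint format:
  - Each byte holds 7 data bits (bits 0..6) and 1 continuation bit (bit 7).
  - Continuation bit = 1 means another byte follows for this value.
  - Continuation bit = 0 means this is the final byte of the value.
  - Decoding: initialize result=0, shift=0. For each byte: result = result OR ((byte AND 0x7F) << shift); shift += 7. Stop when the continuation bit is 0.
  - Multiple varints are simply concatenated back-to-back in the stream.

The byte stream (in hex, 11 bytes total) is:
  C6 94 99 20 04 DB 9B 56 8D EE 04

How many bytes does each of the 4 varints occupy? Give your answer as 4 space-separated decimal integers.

  byte[0]=0xC6 cont=1 payload=0x46=70: acc |= 70<<0 -> acc=70 shift=7
  byte[1]=0x94 cont=1 payload=0x14=20: acc |= 20<<7 -> acc=2630 shift=14
  byte[2]=0x99 cont=1 payload=0x19=25: acc |= 25<<14 -> acc=412230 shift=21
  byte[3]=0x20 cont=0 payload=0x20=32: acc |= 32<<21 -> acc=67521094 shift=28 [end]
Varint 1: bytes[0:4] = C6 94 99 20 -> value 67521094 (4 byte(s))
  byte[4]=0x04 cont=0 payload=0x04=4: acc |= 4<<0 -> acc=4 shift=7 [end]
Varint 2: bytes[4:5] = 04 -> value 4 (1 byte(s))
  byte[5]=0xDB cont=1 payload=0x5B=91: acc |= 91<<0 -> acc=91 shift=7
  byte[6]=0x9B cont=1 payload=0x1B=27: acc |= 27<<7 -> acc=3547 shift=14
  byte[7]=0x56 cont=0 payload=0x56=86: acc |= 86<<14 -> acc=1412571 shift=21 [end]
Varint 3: bytes[5:8] = DB 9B 56 -> value 1412571 (3 byte(s))
  byte[8]=0x8D cont=1 payload=0x0D=13: acc |= 13<<0 -> acc=13 shift=7
  byte[9]=0xEE cont=1 payload=0x6E=110: acc |= 110<<7 -> acc=14093 shift=14
  byte[10]=0x04 cont=0 payload=0x04=4: acc |= 4<<14 -> acc=79629 shift=21 [end]
Varint 4: bytes[8:11] = 8D EE 04 -> value 79629 (3 byte(s))

Answer: 4 1 3 3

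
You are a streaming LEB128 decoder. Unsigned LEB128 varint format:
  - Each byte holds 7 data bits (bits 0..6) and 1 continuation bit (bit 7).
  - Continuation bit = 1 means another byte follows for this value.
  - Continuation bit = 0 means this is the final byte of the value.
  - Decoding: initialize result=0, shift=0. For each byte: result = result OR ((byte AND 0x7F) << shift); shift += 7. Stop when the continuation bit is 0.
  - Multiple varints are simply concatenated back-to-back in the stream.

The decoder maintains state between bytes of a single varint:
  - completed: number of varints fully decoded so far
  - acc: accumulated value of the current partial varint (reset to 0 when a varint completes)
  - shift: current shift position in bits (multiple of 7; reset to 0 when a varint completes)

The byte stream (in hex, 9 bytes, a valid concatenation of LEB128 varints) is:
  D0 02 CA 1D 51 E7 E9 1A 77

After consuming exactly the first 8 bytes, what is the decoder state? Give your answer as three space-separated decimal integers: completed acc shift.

Answer: 4 0 0

Derivation:
byte[0]=0xD0 cont=1 payload=0x50: acc |= 80<<0 -> completed=0 acc=80 shift=7
byte[1]=0x02 cont=0 payload=0x02: varint #1 complete (value=336); reset -> completed=1 acc=0 shift=0
byte[2]=0xCA cont=1 payload=0x4A: acc |= 74<<0 -> completed=1 acc=74 shift=7
byte[3]=0x1D cont=0 payload=0x1D: varint #2 complete (value=3786); reset -> completed=2 acc=0 shift=0
byte[4]=0x51 cont=0 payload=0x51: varint #3 complete (value=81); reset -> completed=3 acc=0 shift=0
byte[5]=0xE7 cont=1 payload=0x67: acc |= 103<<0 -> completed=3 acc=103 shift=7
byte[6]=0xE9 cont=1 payload=0x69: acc |= 105<<7 -> completed=3 acc=13543 shift=14
byte[7]=0x1A cont=0 payload=0x1A: varint #4 complete (value=439527); reset -> completed=4 acc=0 shift=0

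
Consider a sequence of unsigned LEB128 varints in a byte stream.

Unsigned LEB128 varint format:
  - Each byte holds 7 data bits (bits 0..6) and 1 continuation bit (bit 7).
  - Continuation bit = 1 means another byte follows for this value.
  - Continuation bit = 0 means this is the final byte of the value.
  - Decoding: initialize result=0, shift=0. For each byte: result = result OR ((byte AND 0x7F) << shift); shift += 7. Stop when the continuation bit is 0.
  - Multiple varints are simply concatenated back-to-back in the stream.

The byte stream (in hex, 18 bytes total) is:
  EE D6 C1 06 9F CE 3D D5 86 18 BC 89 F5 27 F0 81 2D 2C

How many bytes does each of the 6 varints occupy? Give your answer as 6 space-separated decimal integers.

Answer: 4 3 3 4 3 1

Derivation:
  byte[0]=0xEE cont=1 payload=0x6E=110: acc |= 110<<0 -> acc=110 shift=7
  byte[1]=0xD6 cont=1 payload=0x56=86: acc |= 86<<7 -> acc=11118 shift=14
  byte[2]=0xC1 cont=1 payload=0x41=65: acc |= 65<<14 -> acc=1076078 shift=21
  byte[3]=0x06 cont=0 payload=0x06=6: acc |= 6<<21 -> acc=13658990 shift=28 [end]
Varint 1: bytes[0:4] = EE D6 C1 06 -> value 13658990 (4 byte(s))
  byte[4]=0x9F cont=1 payload=0x1F=31: acc |= 31<<0 -> acc=31 shift=7
  byte[5]=0xCE cont=1 payload=0x4E=78: acc |= 78<<7 -> acc=10015 shift=14
  byte[6]=0x3D cont=0 payload=0x3D=61: acc |= 61<<14 -> acc=1009439 shift=21 [end]
Varint 2: bytes[4:7] = 9F CE 3D -> value 1009439 (3 byte(s))
  byte[7]=0xD5 cont=1 payload=0x55=85: acc |= 85<<0 -> acc=85 shift=7
  byte[8]=0x86 cont=1 payload=0x06=6: acc |= 6<<7 -> acc=853 shift=14
  byte[9]=0x18 cont=0 payload=0x18=24: acc |= 24<<14 -> acc=394069 shift=21 [end]
Varint 3: bytes[7:10] = D5 86 18 -> value 394069 (3 byte(s))
  byte[10]=0xBC cont=1 payload=0x3C=60: acc |= 60<<0 -> acc=60 shift=7
  byte[11]=0x89 cont=1 payload=0x09=9: acc |= 9<<7 -> acc=1212 shift=14
  byte[12]=0xF5 cont=1 payload=0x75=117: acc |= 117<<14 -> acc=1918140 shift=21
  byte[13]=0x27 cont=0 payload=0x27=39: acc |= 39<<21 -> acc=83707068 shift=28 [end]
Varint 4: bytes[10:14] = BC 89 F5 27 -> value 83707068 (4 byte(s))
  byte[14]=0xF0 cont=1 payload=0x70=112: acc |= 112<<0 -> acc=112 shift=7
  byte[15]=0x81 cont=1 payload=0x01=1: acc |= 1<<7 -> acc=240 shift=14
  byte[16]=0x2D cont=0 payload=0x2D=45: acc |= 45<<14 -> acc=737520 shift=21 [end]
Varint 5: bytes[14:17] = F0 81 2D -> value 737520 (3 byte(s))
  byte[17]=0x2C cont=0 payload=0x2C=44: acc |= 44<<0 -> acc=44 shift=7 [end]
Varint 6: bytes[17:18] = 2C -> value 44 (1 byte(s))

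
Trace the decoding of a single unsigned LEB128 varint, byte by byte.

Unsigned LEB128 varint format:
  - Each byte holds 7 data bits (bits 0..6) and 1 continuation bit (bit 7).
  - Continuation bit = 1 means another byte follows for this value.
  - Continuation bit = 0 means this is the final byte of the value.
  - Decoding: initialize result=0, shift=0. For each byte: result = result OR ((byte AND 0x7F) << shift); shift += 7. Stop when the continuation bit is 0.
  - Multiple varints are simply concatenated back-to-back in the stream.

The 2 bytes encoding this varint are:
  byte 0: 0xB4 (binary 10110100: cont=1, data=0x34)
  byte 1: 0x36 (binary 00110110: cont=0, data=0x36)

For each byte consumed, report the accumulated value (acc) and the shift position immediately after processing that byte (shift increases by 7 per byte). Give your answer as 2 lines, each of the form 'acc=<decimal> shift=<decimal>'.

Answer: acc=52 shift=7
acc=6964 shift=14

Derivation:
byte 0=0xB4: payload=0x34=52, contrib = 52<<0 = 52; acc -> 52, shift -> 7
byte 1=0x36: payload=0x36=54, contrib = 54<<7 = 6912; acc -> 6964, shift -> 14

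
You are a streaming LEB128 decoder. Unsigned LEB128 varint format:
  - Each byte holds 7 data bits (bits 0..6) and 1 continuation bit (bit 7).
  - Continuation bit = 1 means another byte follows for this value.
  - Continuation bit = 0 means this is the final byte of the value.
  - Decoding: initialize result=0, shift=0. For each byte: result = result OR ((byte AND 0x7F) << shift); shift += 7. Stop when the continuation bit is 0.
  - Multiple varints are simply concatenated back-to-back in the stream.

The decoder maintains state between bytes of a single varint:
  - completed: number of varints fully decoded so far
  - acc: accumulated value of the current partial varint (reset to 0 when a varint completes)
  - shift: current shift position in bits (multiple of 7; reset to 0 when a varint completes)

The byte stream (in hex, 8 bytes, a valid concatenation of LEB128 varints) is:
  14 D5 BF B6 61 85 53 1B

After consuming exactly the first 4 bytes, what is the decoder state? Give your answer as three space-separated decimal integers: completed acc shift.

Answer: 1 892885 21

Derivation:
byte[0]=0x14 cont=0 payload=0x14: varint #1 complete (value=20); reset -> completed=1 acc=0 shift=0
byte[1]=0xD5 cont=1 payload=0x55: acc |= 85<<0 -> completed=1 acc=85 shift=7
byte[2]=0xBF cont=1 payload=0x3F: acc |= 63<<7 -> completed=1 acc=8149 shift=14
byte[3]=0xB6 cont=1 payload=0x36: acc |= 54<<14 -> completed=1 acc=892885 shift=21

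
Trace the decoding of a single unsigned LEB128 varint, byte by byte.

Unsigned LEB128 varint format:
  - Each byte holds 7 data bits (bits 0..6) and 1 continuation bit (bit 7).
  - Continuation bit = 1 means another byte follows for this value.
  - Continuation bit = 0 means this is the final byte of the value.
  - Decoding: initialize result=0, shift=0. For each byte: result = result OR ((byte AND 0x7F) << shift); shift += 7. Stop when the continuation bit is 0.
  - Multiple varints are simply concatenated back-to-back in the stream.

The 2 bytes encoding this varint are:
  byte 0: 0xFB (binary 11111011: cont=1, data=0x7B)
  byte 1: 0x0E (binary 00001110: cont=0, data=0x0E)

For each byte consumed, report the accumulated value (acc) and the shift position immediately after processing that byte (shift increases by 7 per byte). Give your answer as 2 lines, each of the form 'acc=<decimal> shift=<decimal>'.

byte 0=0xFB: payload=0x7B=123, contrib = 123<<0 = 123; acc -> 123, shift -> 7
byte 1=0x0E: payload=0x0E=14, contrib = 14<<7 = 1792; acc -> 1915, shift -> 14

Answer: acc=123 shift=7
acc=1915 shift=14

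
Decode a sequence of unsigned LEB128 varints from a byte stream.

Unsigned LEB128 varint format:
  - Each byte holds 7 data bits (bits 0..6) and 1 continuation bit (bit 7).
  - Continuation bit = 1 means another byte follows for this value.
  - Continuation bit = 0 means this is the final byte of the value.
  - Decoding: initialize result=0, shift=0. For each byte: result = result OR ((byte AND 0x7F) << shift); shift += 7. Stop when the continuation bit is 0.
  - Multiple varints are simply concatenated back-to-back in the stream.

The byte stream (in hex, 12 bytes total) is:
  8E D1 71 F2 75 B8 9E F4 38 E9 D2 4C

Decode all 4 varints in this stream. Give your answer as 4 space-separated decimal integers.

Answer: 1861774 15090 119344952 1255785

Derivation:
  byte[0]=0x8E cont=1 payload=0x0E=14: acc |= 14<<0 -> acc=14 shift=7
  byte[1]=0xD1 cont=1 payload=0x51=81: acc |= 81<<7 -> acc=10382 shift=14
  byte[2]=0x71 cont=0 payload=0x71=113: acc |= 113<<14 -> acc=1861774 shift=21 [end]
Varint 1: bytes[0:3] = 8E D1 71 -> value 1861774 (3 byte(s))
  byte[3]=0xF2 cont=1 payload=0x72=114: acc |= 114<<0 -> acc=114 shift=7
  byte[4]=0x75 cont=0 payload=0x75=117: acc |= 117<<7 -> acc=15090 shift=14 [end]
Varint 2: bytes[3:5] = F2 75 -> value 15090 (2 byte(s))
  byte[5]=0xB8 cont=1 payload=0x38=56: acc |= 56<<0 -> acc=56 shift=7
  byte[6]=0x9E cont=1 payload=0x1E=30: acc |= 30<<7 -> acc=3896 shift=14
  byte[7]=0xF4 cont=1 payload=0x74=116: acc |= 116<<14 -> acc=1904440 shift=21
  byte[8]=0x38 cont=0 payload=0x38=56: acc |= 56<<21 -> acc=119344952 shift=28 [end]
Varint 3: bytes[5:9] = B8 9E F4 38 -> value 119344952 (4 byte(s))
  byte[9]=0xE9 cont=1 payload=0x69=105: acc |= 105<<0 -> acc=105 shift=7
  byte[10]=0xD2 cont=1 payload=0x52=82: acc |= 82<<7 -> acc=10601 shift=14
  byte[11]=0x4C cont=0 payload=0x4C=76: acc |= 76<<14 -> acc=1255785 shift=21 [end]
Varint 4: bytes[9:12] = E9 D2 4C -> value 1255785 (3 byte(s))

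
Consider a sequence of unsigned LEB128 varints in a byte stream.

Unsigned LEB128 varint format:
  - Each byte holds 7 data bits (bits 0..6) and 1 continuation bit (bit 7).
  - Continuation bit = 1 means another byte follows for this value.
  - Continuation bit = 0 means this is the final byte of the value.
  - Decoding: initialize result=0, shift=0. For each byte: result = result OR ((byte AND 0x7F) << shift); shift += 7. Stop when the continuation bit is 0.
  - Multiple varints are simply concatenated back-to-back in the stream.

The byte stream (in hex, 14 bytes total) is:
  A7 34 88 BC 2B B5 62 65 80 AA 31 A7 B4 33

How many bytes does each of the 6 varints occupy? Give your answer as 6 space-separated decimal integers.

  byte[0]=0xA7 cont=1 payload=0x27=39: acc |= 39<<0 -> acc=39 shift=7
  byte[1]=0x34 cont=0 payload=0x34=52: acc |= 52<<7 -> acc=6695 shift=14 [end]
Varint 1: bytes[0:2] = A7 34 -> value 6695 (2 byte(s))
  byte[2]=0x88 cont=1 payload=0x08=8: acc |= 8<<0 -> acc=8 shift=7
  byte[3]=0xBC cont=1 payload=0x3C=60: acc |= 60<<7 -> acc=7688 shift=14
  byte[4]=0x2B cont=0 payload=0x2B=43: acc |= 43<<14 -> acc=712200 shift=21 [end]
Varint 2: bytes[2:5] = 88 BC 2B -> value 712200 (3 byte(s))
  byte[5]=0xB5 cont=1 payload=0x35=53: acc |= 53<<0 -> acc=53 shift=7
  byte[6]=0x62 cont=0 payload=0x62=98: acc |= 98<<7 -> acc=12597 shift=14 [end]
Varint 3: bytes[5:7] = B5 62 -> value 12597 (2 byte(s))
  byte[7]=0x65 cont=0 payload=0x65=101: acc |= 101<<0 -> acc=101 shift=7 [end]
Varint 4: bytes[7:8] = 65 -> value 101 (1 byte(s))
  byte[8]=0x80 cont=1 payload=0x00=0: acc |= 0<<0 -> acc=0 shift=7
  byte[9]=0xAA cont=1 payload=0x2A=42: acc |= 42<<7 -> acc=5376 shift=14
  byte[10]=0x31 cont=0 payload=0x31=49: acc |= 49<<14 -> acc=808192 shift=21 [end]
Varint 5: bytes[8:11] = 80 AA 31 -> value 808192 (3 byte(s))
  byte[11]=0xA7 cont=1 payload=0x27=39: acc |= 39<<0 -> acc=39 shift=7
  byte[12]=0xB4 cont=1 payload=0x34=52: acc |= 52<<7 -> acc=6695 shift=14
  byte[13]=0x33 cont=0 payload=0x33=51: acc |= 51<<14 -> acc=842279 shift=21 [end]
Varint 6: bytes[11:14] = A7 B4 33 -> value 842279 (3 byte(s))

Answer: 2 3 2 1 3 3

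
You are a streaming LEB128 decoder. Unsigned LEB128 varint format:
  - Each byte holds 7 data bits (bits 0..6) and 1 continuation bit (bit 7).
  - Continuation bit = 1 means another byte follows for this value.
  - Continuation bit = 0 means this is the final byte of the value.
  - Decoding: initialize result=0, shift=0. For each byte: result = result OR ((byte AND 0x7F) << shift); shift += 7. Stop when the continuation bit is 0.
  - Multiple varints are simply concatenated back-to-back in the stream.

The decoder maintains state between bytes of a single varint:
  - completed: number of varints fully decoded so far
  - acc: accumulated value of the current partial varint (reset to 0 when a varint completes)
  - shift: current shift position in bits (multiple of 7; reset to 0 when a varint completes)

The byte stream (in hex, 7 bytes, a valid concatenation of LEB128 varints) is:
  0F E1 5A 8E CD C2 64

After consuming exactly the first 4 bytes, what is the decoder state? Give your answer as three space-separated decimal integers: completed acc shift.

Answer: 2 14 7

Derivation:
byte[0]=0x0F cont=0 payload=0x0F: varint #1 complete (value=15); reset -> completed=1 acc=0 shift=0
byte[1]=0xE1 cont=1 payload=0x61: acc |= 97<<0 -> completed=1 acc=97 shift=7
byte[2]=0x5A cont=0 payload=0x5A: varint #2 complete (value=11617); reset -> completed=2 acc=0 shift=0
byte[3]=0x8E cont=1 payload=0x0E: acc |= 14<<0 -> completed=2 acc=14 shift=7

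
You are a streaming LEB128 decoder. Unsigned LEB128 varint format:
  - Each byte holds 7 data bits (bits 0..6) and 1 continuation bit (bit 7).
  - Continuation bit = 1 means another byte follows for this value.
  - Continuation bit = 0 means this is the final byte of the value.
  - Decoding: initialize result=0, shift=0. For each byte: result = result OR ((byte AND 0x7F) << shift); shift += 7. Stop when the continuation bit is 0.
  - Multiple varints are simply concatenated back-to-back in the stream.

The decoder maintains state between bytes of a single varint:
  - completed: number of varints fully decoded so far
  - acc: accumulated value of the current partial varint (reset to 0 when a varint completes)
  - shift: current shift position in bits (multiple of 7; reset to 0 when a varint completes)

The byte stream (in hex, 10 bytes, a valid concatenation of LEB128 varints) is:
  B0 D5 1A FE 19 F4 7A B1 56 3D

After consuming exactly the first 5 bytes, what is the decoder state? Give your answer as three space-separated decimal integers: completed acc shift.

byte[0]=0xB0 cont=1 payload=0x30: acc |= 48<<0 -> completed=0 acc=48 shift=7
byte[1]=0xD5 cont=1 payload=0x55: acc |= 85<<7 -> completed=0 acc=10928 shift=14
byte[2]=0x1A cont=0 payload=0x1A: varint #1 complete (value=436912); reset -> completed=1 acc=0 shift=0
byte[3]=0xFE cont=1 payload=0x7E: acc |= 126<<0 -> completed=1 acc=126 shift=7
byte[4]=0x19 cont=0 payload=0x19: varint #2 complete (value=3326); reset -> completed=2 acc=0 shift=0

Answer: 2 0 0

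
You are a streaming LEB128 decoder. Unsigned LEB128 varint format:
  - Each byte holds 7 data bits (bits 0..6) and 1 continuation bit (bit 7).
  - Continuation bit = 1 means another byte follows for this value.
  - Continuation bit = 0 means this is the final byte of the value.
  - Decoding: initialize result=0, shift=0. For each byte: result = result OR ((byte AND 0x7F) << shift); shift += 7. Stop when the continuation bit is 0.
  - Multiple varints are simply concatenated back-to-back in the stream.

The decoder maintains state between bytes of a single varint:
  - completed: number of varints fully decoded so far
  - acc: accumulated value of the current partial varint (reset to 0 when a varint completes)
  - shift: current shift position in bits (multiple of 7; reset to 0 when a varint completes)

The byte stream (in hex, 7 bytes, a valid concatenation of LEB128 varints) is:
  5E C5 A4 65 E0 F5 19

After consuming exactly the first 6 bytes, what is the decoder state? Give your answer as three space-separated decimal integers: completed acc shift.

Answer: 2 15072 14

Derivation:
byte[0]=0x5E cont=0 payload=0x5E: varint #1 complete (value=94); reset -> completed=1 acc=0 shift=0
byte[1]=0xC5 cont=1 payload=0x45: acc |= 69<<0 -> completed=1 acc=69 shift=7
byte[2]=0xA4 cont=1 payload=0x24: acc |= 36<<7 -> completed=1 acc=4677 shift=14
byte[3]=0x65 cont=0 payload=0x65: varint #2 complete (value=1659461); reset -> completed=2 acc=0 shift=0
byte[4]=0xE0 cont=1 payload=0x60: acc |= 96<<0 -> completed=2 acc=96 shift=7
byte[5]=0xF5 cont=1 payload=0x75: acc |= 117<<7 -> completed=2 acc=15072 shift=14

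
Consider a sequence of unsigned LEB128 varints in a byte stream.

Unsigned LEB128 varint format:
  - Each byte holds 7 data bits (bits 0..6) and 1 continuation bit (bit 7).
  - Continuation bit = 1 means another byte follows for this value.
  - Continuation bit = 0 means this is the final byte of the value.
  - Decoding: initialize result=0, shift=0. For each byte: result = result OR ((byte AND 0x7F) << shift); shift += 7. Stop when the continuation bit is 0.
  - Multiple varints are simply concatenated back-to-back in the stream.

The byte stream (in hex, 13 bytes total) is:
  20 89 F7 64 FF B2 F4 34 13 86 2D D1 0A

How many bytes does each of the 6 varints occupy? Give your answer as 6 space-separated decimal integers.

Answer: 1 3 4 1 2 2

Derivation:
  byte[0]=0x20 cont=0 payload=0x20=32: acc |= 32<<0 -> acc=32 shift=7 [end]
Varint 1: bytes[0:1] = 20 -> value 32 (1 byte(s))
  byte[1]=0x89 cont=1 payload=0x09=9: acc |= 9<<0 -> acc=9 shift=7
  byte[2]=0xF7 cont=1 payload=0x77=119: acc |= 119<<7 -> acc=15241 shift=14
  byte[3]=0x64 cont=0 payload=0x64=100: acc |= 100<<14 -> acc=1653641 shift=21 [end]
Varint 2: bytes[1:4] = 89 F7 64 -> value 1653641 (3 byte(s))
  byte[4]=0xFF cont=1 payload=0x7F=127: acc |= 127<<0 -> acc=127 shift=7
  byte[5]=0xB2 cont=1 payload=0x32=50: acc |= 50<<7 -> acc=6527 shift=14
  byte[6]=0xF4 cont=1 payload=0x74=116: acc |= 116<<14 -> acc=1907071 shift=21
  byte[7]=0x34 cont=0 payload=0x34=52: acc |= 52<<21 -> acc=110958975 shift=28 [end]
Varint 3: bytes[4:8] = FF B2 F4 34 -> value 110958975 (4 byte(s))
  byte[8]=0x13 cont=0 payload=0x13=19: acc |= 19<<0 -> acc=19 shift=7 [end]
Varint 4: bytes[8:9] = 13 -> value 19 (1 byte(s))
  byte[9]=0x86 cont=1 payload=0x06=6: acc |= 6<<0 -> acc=6 shift=7
  byte[10]=0x2D cont=0 payload=0x2D=45: acc |= 45<<7 -> acc=5766 shift=14 [end]
Varint 5: bytes[9:11] = 86 2D -> value 5766 (2 byte(s))
  byte[11]=0xD1 cont=1 payload=0x51=81: acc |= 81<<0 -> acc=81 shift=7
  byte[12]=0x0A cont=0 payload=0x0A=10: acc |= 10<<7 -> acc=1361 shift=14 [end]
Varint 6: bytes[11:13] = D1 0A -> value 1361 (2 byte(s))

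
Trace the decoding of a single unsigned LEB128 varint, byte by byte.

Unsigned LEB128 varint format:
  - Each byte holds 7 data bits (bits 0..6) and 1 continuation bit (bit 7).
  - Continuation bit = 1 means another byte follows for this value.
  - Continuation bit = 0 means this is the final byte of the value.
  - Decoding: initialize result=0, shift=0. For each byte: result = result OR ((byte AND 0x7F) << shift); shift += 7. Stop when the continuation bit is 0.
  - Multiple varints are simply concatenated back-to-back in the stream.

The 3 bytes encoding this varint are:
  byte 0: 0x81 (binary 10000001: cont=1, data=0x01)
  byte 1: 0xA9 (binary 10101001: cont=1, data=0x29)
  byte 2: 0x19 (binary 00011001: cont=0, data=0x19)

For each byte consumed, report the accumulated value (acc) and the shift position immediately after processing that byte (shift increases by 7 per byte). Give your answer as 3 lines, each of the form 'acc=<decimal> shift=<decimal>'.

byte 0=0x81: payload=0x01=1, contrib = 1<<0 = 1; acc -> 1, shift -> 7
byte 1=0xA9: payload=0x29=41, contrib = 41<<7 = 5248; acc -> 5249, shift -> 14
byte 2=0x19: payload=0x19=25, contrib = 25<<14 = 409600; acc -> 414849, shift -> 21

Answer: acc=1 shift=7
acc=5249 shift=14
acc=414849 shift=21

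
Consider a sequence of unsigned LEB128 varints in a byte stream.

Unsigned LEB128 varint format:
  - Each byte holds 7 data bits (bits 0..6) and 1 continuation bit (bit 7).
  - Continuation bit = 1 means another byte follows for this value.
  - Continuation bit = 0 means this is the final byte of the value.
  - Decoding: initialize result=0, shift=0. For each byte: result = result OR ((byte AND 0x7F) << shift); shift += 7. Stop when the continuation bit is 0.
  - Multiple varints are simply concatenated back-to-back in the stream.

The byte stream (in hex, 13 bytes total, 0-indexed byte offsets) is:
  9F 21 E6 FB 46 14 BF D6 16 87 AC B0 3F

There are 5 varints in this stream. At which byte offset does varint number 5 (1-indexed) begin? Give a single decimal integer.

  byte[0]=0x9F cont=1 payload=0x1F=31: acc |= 31<<0 -> acc=31 shift=7
  byte[1]=0x21 cont=0 payload=0x21=33: acc |= 33<<7 -> acc=4255 shift=14 [end]
Varint 1: bytes[0:2] = 9F 21 -> value 4255 (2 byte(s))
  byte[2]=0xE6 cont=1 payload=0x66=102: acc |= 102<<0 -> acc=102 shift=7
  byte[3]=0xFB cont=1 payload=0x7B=123: acc |= 123<<7 -> acc=15846 shift=14
  byte[4]=0x46 cont=0 payload=0x46=70: acc |= 70<<14 -> acc=1162726 shift=21 [end]
Varint 2: bytes[2:5] = E6 FB 46 -> value 1162726 (3 byte(s))
  byte[5]=0x14 cont=0 payload=0x14=20: acc |= 20<<0 -> acc=20 shift=7 [end]
Varint 3: bytes[5:6] = 14 -> value 20 (1 byte(s))
  byte[6]=0xBF cont=1 payload=0x3F=63: acc |= 63<<0 -> acc=63 shift=7
  byte[7]=0xD6 cont=1 payload=0x56=86: acc |= 86<<7 -> acc=11071 shift=14
  byte[8]=0x16 cont=0 payload=0x16=22: acc |= 22<<14 -> acc=371519 shift=21 [end]
Varint 4: bytes[6:9] = BF D6 16 -> value 371519 (3 byte(s))
  byte[9]=0x87 cont=1 payload=0x07=7: acc |= 7<<0 -> acc=7 shift=7
  byte[10]=0xAC cont=1 payload=0x2C=44: acc |= 44<<7 -> acc=5639 shift=14
  byte[11]=0xB0 cont=1 payload=0x30=48: acc |= 48<<14 -> acc=792071 shift=21
  byte[12]=0x3F cont=0 payload=0x3F=63: acc |= 63<<21 -> acc=132912647 shift=28 [end]
Varint 5: bytes[9:13] = 87 AC B0 3F -> value 132912647 (4 byte(s))

Answer: 9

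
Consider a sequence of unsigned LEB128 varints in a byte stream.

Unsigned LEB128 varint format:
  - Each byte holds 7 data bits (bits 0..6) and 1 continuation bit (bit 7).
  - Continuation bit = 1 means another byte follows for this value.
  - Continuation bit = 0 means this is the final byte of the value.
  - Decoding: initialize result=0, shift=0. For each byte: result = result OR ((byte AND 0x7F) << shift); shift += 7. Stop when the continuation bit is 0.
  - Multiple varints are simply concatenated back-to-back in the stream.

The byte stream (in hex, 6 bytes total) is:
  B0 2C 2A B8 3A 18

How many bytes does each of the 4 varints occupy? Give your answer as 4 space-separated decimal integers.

  byte[0]=0xB0 cont=1 payload=0x30=48: acc |= 48<<0 -> acc=48 shift=7
  byte[1]=0x2C cont=0 payload=0x2C=44: acc |= 44<<7 -> acc=5680 shift=14 [end]
Varint 1: bytes[0:2] = B0 2C -> value 5680 (2 byte(s))
  byte[2]=0x2A cont=0 payload=0x2A=42: acc |= 42<<0 -> acc=42 shift=7 [end]
Varint 2: bytes[2:3] = 2A -> value 42 (1 byte(s))
  byte[3]=0xB8 cont=1 payload=0x38=56: acc |= 56<<0 -> acc=56 shift=7
  byte[4]=0x3A cont=0 payload=0x3A=58: acc |= 58<<7 -> acc=7480 shift=14 [end]
Varint 3: bytes[3:5] = B8 3A -> value 7480 (2 byte(s))
  byte[5]=0x18 cont=0 payload=0x18=24: acc |= 24<<0 -> acc=24 shift=7 [end]
Varint 4: bytes[5:6] = 18 -> value 24 (1 byte(s))

Answer: 2 1 2 1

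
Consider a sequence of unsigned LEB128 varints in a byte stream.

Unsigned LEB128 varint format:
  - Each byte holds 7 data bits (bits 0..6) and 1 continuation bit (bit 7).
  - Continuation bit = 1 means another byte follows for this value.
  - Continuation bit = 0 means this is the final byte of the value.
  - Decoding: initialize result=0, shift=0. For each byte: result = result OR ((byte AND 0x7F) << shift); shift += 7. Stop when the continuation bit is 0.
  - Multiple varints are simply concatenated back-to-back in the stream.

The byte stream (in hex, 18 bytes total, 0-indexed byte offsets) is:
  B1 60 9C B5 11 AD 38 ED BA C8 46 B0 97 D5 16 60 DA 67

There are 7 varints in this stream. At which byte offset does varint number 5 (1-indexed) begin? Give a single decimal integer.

  byte[0]=0xB1 cont=1 payload=0x31=49: acc |= 49<<0 -> acc=49 shift=7
  byte[1]=0x60 cont=0 payload=0x60=96: acc |= 96<<7 -> acc=12337 shift=14 [end]
Varint 1: bytes[0:2] = B1 60 -> value 12337 (2 byte(s))
  byte[2]=0x9C cont=1 payload=0x1C=28: acc |= 28<<0 -> acc=28 shift=7
  byte[3]=0xB5 cont=1 payload=0x35=53: acc |= 53<<7 -> acc=6812 shift=14
  byte[4]=0x11 cont=0 payload=0x11=17: acc |= 17<<14 -> acc=285340 shift=21 [end]
Varint 2: bytes[2:5] = 9C B5 11 -> value 285340 (3 byte(s))
  byte[5]=0xAD cont=1 payload=0x2D=45: acc |= 45<<0 -> acc=45 shift=7
  byte[6]=0x38 cont=0 payload=0x38=56: acc |= 56<<7 -> acc=7213 shift=14 [end]
Varint 3: bytes[5:7] = AD 38 -> value 7213 (2 byte(s))
  byte[7]=0xED cont=1 payload=0x6D=109: acc |= 109<<0 -> acc=109 shift=7
  byte[8]=0xBA cont=1 payload=0x3A=58: acc |= 58<<7 -> acc=7533 shift=14
  byte[9]=0xC8 cont=1 payload=0x48=72: acc |= 72<<14 -> acc=1187181 shift=21
  byte[10]=0x46 cont=0 payload=0x46=70: acc |= 70<<21 -> acc=147987821 shift=28 [end]
Varint 4: bytes[7:11] = ED BA C8 46 -> value 147987821 (4 byte(s))
  byte[11]=0xB0 cont=1 payload=0x30=48: acc |= 48<<0 -> acc=48 shift=7
  byte[12]=0x97 cont=1 payload=0x17=23: acc |= 23<<7 -> acc=2992 shift=14
  byte[13]=0xD5 cont=1 payload=0x55=85: acc |= 85<<14 -> acc=1395632 shift=21
  byte[14]=0x16 cont=0 payload=0x16=22: acc |= 22<<21 -> acc=47532976 shift=28 [end]
Varint 5: bytes[11:15] = B0 97 D5 16 -> value 47532976 (4 byte(s))
  byte[15]=0x60 cont=0 payload=0x60=96: acc |= 96<<0 -> acc=96 shift=7 [end]
Varint 6: bytes[15:16] = 60 -> value 96 (1 byte(s))
  byte[16]=0xDA cont=1 payload=0x5A=90: acc |= 90<<0 -> acc=90 shift=7
  byte[17]=0x67 cont=0 payload=0x67=103: acc |= 103<<7 -> acc=13274 shift=14 [end]
Varint 7: bytes[16:18] = DA 67 -> value 13274 (2 byte(s))

Answer: 11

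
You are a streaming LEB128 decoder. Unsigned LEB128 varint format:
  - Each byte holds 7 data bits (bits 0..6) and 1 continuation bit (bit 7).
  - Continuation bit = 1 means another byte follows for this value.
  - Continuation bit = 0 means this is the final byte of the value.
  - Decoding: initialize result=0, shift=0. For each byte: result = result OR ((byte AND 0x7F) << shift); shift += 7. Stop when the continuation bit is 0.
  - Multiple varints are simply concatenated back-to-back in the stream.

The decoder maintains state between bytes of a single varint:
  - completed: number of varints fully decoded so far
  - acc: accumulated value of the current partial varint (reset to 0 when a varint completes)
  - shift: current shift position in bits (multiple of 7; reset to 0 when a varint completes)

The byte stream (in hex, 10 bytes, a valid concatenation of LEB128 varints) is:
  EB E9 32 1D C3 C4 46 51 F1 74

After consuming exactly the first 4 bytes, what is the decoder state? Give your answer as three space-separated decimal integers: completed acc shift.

byte[0]=0xEB cont=1 payload=0x6B: acc |= 107<<0 -> completed=0 acc=107 shift=7
byte[1]=0xE9 cont=1 payload=0x69: acc |= 105<<7 -> completed=0 acc=13547 shift=14
byte[2]=0x32 cont=0 payload=0x32: varint #1 complete (value=832747); reset -> completed=1 acc=0 shift=0
byte[3]=0x1D cont=0 payload=0x1D: varint #2 complete (value=29); reset -> completed=2 acc=0 shift=0

Answer: 2 0 0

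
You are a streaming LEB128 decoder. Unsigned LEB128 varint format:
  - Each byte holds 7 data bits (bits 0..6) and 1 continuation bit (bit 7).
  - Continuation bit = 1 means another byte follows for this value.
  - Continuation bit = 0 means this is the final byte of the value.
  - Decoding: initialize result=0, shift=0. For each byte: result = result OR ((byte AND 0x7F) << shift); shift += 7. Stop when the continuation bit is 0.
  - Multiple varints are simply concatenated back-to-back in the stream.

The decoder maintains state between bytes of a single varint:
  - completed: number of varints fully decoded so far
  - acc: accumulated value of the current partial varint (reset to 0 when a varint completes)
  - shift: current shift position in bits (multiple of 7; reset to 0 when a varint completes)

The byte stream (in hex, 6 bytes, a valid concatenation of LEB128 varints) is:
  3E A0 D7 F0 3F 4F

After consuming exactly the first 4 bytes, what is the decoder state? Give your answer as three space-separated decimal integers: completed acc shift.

Answer: 1 1846176 21

Derivation:
byte[0]=0x3E cont=0 payload=0x3E: varint #1 complete (value=62); reset -> completed=1 acc=0 shift=0
byte[1]=0xA0 cont=1 payload=0x20: acc |= 32<<0 -> completed=1 acc=32 shift=7
byte[2]=0xD7 cont=1 payload=0x57: acc |= 87<<7 -> completed=1 acc=11168 shift=14
byte[3]=0xF0 cont=1 payload=0x70: acc |= 112<<14 -> completed=1 acc=1846176 shift=21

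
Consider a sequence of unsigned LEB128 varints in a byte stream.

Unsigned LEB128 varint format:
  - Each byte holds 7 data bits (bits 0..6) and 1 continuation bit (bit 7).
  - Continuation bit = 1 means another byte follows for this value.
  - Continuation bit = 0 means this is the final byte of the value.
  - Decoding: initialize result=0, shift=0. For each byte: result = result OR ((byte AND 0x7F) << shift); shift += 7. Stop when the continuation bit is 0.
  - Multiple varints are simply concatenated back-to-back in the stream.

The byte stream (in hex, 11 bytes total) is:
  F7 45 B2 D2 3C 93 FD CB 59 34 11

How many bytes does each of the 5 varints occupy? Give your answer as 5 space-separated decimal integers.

  byte[0]=0xF7 cont=1 payload=0x77=119: acc |= 119<<0 -> acc=119 shift=7
  byte[1]=0x45 cont=0 payload=0x45=69: acc |= 69<<7 -> acc=8951 shift=14 [end]
Varint 1: bytes[0:2] = F7 45 -> value 8951 (2 byte(s))
  byte[2]=0xB2 cont=1 payload=0x32=50: acc |= 50<<0 -> acc=50 shift=7
  byte[3]=0xD2 cont=1 payload=0x52=82: acc |= 82<<7 -> acc=10546 shift=14
  byte[4]=0x3C cont=0 payload=0x3C=60: acc |= 60<<14 -> acc=993586 shift=21 [end]
Varint 2: bytes[2:5] = B2 D2 3C -> value 993586 (3 byte(s))
  byte[5]=0x93 cont=1 payload=0x13=19: acc |= 19<<0 -> acc=19 shift=7
  byte[6]=0xFD cont=1 payload=0x7D=125: acc |= 125<<7 -> acc=16019 shift=14
  byte[7]=0xCB cont=1 payload=0x4B=75: acc |= 75<<14 -> acc=1244819 shift=21
  byte[8]=0x59 cont=0 payload=0x59=89: acc |= 89<<21 -> acc=187891347 shift=28 [end]
Varint 3: bytes[5:9] = 93 FD CB 59 -> value 187891347 (4 byte(s))
  byte[9]=0x34 cont=0 payload=0x34=52: acc |= 52<<0 -> acc=52 shift=7 [end]
Varint 4: bytes[9:10] = 34 -> value 52 (1 byte(s))
  byte[10]=0x11 cont=0 payload=0x11=17: acc |= 17<<0 -> acc=17 shift=7 [end]
Varint 5: bytes[10:11] = 11 -> value 17 (1 byte(s))

Answer: 2 3 4 1 1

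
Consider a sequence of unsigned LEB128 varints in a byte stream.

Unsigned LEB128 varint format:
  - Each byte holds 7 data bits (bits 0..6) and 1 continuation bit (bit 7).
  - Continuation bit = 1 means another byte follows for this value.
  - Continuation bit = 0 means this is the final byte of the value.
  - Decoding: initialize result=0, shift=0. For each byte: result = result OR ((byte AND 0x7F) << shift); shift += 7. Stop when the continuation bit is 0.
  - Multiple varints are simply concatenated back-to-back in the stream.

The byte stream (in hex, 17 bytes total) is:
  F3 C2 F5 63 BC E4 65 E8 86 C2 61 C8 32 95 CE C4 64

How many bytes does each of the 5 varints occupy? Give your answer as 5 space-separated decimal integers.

Answer: 4 3 4 2 4

Derivation:
  byte[0]=0xF3 cont=1 payload=0x73=115: acc |= 115<<0 -> acc=115 shift=7
  byte[1]=0xC2 cont=1 payload=0x42=66: acc |= 66<<7 -> acc=8563 shift=14
  byte[2]=0xF5 cont=1 payload=0x75=117: acc |= 117<<14 -> acc=1925491 shift=21
  byte[3]=0x63 cont=0 payload=0x63=99: acc |= 99<<21 -> acc=209543539 shift=28 [end]
Varint 1: bytes[0:4] = F3 C2 F5 63 -> value 209543539 (4 byte(s))
  byte[4]=0xBC cont=1 payload=0x3C=60: acc |= 60<<0 -> acc=60 shift=7
  byte[5]=0xE4 cont=1 payload=0x64=100: acc |= 100<<7 -> acc=12860 shift=14
  byte[6]=0x65 cont=0 payload=0x65=101: acc |= 101<<14 -> acc=1667644 shift=21 [end]
Varint 2: bytes[4:7] = BC E4 65 -> value 1667644 (3 byte(s))
  byte[7]=0xE8 cont=1 payload=0x68=104: acc |= 104<<0 -> acc=104 shift=7
  byte[8]=0x86 cont=1 payload=0x06=6: acc |= 6<<7 -> acc=872 shift=14
  byte[9]=0xC2 cont=1 payload=0x42=66: acc |= 66<<14 -> acc=1082216 shift=21
  byte[10]=0x61 cont=0 payload=0x61=97: acc |= 97<<21 -> acc=204505960 shift=28 [end]
Varint 3: bytes[7:11] = E8 86 C2 61 -> value 204505960 (4 byte(s))
  byte[11]=0xC8 cont=1 payload=0x48=72: acc |= 72<<0 -> acc=72 shift=7
  byte[12]=0x32 cont=0 payload=0x32=50: acc |= 50<<7 -> acc=6472 shift=14 [end]
Varint 4: bytes[11:13] = C8 32 -> value 6472 (2 byte(s))
  byte[13]=0x95 cont=1 payload=0x15=21: acc |= 21<<0 -> acc=21 shift=7
  byte[14]=0xCE cont=1 payload=0x4E=78: acc |= 78<<7 -> acc=10005 shift=14
  byte[15]=0xC4 cont=1 payload=0x44=68: acc |= 68<<14 -> acc=1124117 shift=21
  byte[16]=0x64 cont=0 payload=0x64=100: acc |= 100<<21 -> acc=210839317 shift=28 [end]
Varint 5: bytes[13:17] = 95 CE C4 64 -> value 210839317 (4 byte(s))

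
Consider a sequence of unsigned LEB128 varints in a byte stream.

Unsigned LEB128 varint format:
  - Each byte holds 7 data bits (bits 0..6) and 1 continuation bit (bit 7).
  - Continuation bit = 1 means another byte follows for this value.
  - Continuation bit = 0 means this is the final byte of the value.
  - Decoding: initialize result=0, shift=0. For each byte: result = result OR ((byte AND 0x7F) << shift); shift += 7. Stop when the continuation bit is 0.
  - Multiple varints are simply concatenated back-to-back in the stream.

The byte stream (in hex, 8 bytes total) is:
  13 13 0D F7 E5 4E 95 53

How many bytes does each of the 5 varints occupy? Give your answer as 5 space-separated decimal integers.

Answer: 1 1 1 3 2

Derivation:
  byte[0]=0x13 cont=0 payload=0x13=19: acc |= 19<<0 -> acc=19 shift=7 [end]
Varint 1: bytes[0:1] = 13 -> value 19 (1 byte(s))
  byte[1]=0x13 cont=0 payload=0x13=19: acc |= 19<<0 -> acc=19 shift=7 [end]
Varint 2: bytes[1:2] = 13 -> value 19 (1 byte(s))
  byte[2]=0x0D cont=0 payload=0x0D=13: acc |= 13<<0 -> acc=13 shift=7 [end]
Varint 3: bytes[2:3] = 0D -> value 13 (1 byte(s))
  byte[3]=0xF7 cont=1 payload=0x77=119: acc |= 119<<0 -> acc=119 shift=7
  byte[4]=0xE5 cont=1 payload=0x65=101: acc |= 101<<7 -> acc=13047 shift=14
  byte[5]=0x4E cont=0 payload=0x4E=78: acc |= 78<<14 -> acc=1290999 shift=21 [end]
Varint 4: bytes[3:6] = F7 E5 4E -> value 1290999 (3 byte(s))
  byte[6]=0x95 cont=1 payload=0x15=21: acc |= 21<<0 -> acc=21 shift=7
  byte[7]=0x53 cont=0 payload=0x53=83: acc |= 83<<7 -> acc=10645 shift=14 [end]
Varint 5: bytes[6:8] = 95 53 -> value 10645 (2 byte(s))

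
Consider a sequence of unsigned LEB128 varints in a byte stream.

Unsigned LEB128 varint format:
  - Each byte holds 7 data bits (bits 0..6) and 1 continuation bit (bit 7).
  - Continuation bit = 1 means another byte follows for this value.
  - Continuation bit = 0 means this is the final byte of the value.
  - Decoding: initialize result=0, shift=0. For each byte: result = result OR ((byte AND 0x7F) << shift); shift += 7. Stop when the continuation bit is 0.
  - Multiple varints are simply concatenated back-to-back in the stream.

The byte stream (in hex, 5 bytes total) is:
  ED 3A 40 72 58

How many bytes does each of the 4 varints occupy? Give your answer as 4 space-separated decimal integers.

  byte[0]=0xED cont=1 payload=0x6D=109: acc |= 109<<0 -> acc=109 shift=7
  byte[1]=0x3A cont=0 payload=0x3A=58: acc |= 58<<7 -> acc=7533 shift=14 [end]
Varint 1: bytes[0:2] = ED 3A -> value 7533 (2 byte(s))
  byte[2]=0x40 cont=0 payload=0x40=64: acc |= 64<<0 -> acc=64 shift=7 [end]
Varint 2: bytes[2:3] = 40 -> value 64 (1 byte(s))
  byte[3]=0x72 cont=0 payload=0x72=114: acc |= 114<<0 -> acc=114 shift=7 [end]
Varint 3: bytes[3:4] = 72 -> value 114 (1 byte(s))
  byte[4]=0x58 cont=0 payload=0x58=88: acc |= 88<<0 -> acc=88 shift=7 [end]
Varint 4: bytes[4:5] = 58 -> value 88 (1 byte(s))

Answer: 2 1 1 1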